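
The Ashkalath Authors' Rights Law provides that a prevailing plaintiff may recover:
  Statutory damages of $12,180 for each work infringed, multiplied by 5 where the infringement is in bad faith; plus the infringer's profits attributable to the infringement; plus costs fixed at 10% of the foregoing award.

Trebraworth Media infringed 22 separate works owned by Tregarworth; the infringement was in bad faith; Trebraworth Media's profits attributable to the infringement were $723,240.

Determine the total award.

$2,269,344

Statutory damages: 22 × $12,180 = $267,960
Multiplied by 5: 5 × $267,960 = $1,339,800
Combined award: $1,339,800 + $723,240 = $2,063,040
Costs: 10% of $2,063,040 = $206,304
Award plus costs: $2,063,040 + $206,304 = $2,269,344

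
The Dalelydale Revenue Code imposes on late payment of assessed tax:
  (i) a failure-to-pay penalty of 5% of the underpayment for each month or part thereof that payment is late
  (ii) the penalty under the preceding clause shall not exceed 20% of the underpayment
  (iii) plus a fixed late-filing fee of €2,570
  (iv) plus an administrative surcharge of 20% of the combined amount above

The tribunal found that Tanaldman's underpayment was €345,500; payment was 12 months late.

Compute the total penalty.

Accrued rate: 5% × 12 = 60%, capped at 20% → 20%
Failure-to-pay penalty: 20% of €345,500 = €69,100
Penalty before surcharge: €69,100 + €2,570 = €71,670
Administrative surcharge: 20% of €71,670 = €14,334
Total penalty: €71,670 + €14,334 = €86,004

€86,004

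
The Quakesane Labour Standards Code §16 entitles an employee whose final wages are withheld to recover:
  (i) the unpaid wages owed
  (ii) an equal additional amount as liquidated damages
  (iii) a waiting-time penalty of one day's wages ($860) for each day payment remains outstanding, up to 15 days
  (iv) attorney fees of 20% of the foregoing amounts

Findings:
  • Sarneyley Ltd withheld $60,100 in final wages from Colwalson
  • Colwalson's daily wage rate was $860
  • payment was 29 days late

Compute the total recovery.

Liquidated damages (equal amount): $60,100
Penalty days: min(29, 15) = 15
Waiting-time penalty: 15 × $860 = $12,900
Subtotal: $60,100 + $60,100 + $12,900 = $133,100
Attorney fees: 20% of $133,100 = $26,620
Total award: $133,100 + $26,620 = $159,720

$159,720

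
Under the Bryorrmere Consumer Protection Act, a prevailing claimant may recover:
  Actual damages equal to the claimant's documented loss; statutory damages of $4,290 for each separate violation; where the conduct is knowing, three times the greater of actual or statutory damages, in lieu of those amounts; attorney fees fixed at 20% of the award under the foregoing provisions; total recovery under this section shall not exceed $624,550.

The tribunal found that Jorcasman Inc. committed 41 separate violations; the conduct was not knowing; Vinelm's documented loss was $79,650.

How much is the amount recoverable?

$306,648

Statutory damages: 41 × $4,290 = $175,890
Conduct not knowing: the in-lieu enhancement does not apply.
Actual plus statutory damages: $79,650 + $175,890 = $255,540
Attorney fees: 20% of $255,540 = $51,108
Total before cap: $255,540 + $51,108 = $306,648
Cap at $624,550: $306,648 is within the cap, no reduction.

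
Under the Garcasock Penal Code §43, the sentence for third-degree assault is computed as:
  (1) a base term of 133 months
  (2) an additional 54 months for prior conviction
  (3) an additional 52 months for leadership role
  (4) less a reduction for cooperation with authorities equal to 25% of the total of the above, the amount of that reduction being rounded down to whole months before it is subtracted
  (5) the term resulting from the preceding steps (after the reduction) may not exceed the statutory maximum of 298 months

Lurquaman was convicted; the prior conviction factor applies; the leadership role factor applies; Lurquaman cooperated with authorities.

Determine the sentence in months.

Prior conviction enhancement: +54 months
Leadership role enhancement: +52 months
Adjusted term: 133 months + 54 months + 52 months = 239 months
Cooperation with authorities reduction: 25% of 239 months = 59 months (rounded down)
After reduction: 239 − 59 = 180 months
Cap at 298 months: 180 months is within the cap, no reduction.

180 months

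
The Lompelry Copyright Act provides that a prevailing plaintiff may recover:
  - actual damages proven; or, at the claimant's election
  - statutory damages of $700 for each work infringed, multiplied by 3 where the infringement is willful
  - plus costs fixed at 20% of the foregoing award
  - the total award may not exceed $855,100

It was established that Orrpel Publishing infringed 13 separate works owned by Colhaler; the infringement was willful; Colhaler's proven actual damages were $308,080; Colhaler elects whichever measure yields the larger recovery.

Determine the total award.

Statutory damages: 13 × $700 = $9,100
Trebled: 3 × $9,100 = $27,300
Greater of actual damages ($308,080) or enhanced statutory damages ($27,300): $308,080
Costs: 20% of $308,080 = $61,616
Award plus costs: $308,080 + $61,616 = $369,696
Cap at $855,100: $369,696 is within the cap, no reduction.

$369,696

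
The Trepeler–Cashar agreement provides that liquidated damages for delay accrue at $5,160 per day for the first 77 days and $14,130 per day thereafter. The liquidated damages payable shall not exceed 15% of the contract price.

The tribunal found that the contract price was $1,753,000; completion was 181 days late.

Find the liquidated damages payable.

First 77 days: 77 × $5,160 = $397,320
Remaining days: (181 − 77) × $14,130 = $1,469,520
Accrued per-day damages: $397,320 + $1,469,520 = $1,866,840
Cap: 15% of $1,753,000 = $262,950
Cap at $262,950: $1,866,840 exceeds the cap → $262,950

$262,950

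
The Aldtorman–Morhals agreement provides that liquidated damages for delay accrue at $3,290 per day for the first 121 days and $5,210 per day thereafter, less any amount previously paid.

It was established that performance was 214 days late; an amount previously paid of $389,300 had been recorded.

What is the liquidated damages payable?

$493,320

First 121 days: 121 × $3,290 = $398,090
Remaining days: (214 − 121) × $5,210 = $484,530
Accrued per-day damages: $398,090 + $484,530 = $882,620
Less amount previously paid: $882,620 − $389,300 = $493,320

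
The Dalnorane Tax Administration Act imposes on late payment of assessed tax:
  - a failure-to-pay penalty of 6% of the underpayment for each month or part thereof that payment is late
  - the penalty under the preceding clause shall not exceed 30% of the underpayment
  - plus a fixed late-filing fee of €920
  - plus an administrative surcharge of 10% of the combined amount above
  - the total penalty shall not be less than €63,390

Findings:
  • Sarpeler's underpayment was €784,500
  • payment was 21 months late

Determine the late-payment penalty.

€259,897

Accrued rate: 6% × 21 = 126%, capped at 30% → 30%
Failure-to-pay penalty: 30% of €784,500 = €235,350
Penalty before surcharge: €235,350 + €920 = €236,270
Administrative surcharge: 10% of €236,270 = €23,627
Total penalty: €236,270 + €23,627 = €259,897
Minimum €63,390: €259,897 meets the minimum, no increase.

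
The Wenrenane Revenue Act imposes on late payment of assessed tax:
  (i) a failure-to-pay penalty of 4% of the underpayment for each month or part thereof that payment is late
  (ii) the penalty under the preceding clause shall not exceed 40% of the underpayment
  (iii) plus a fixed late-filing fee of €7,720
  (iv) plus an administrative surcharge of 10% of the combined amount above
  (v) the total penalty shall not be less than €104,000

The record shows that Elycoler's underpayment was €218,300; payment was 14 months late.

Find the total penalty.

€104,544

Accrued rate: 4% × 14 = 56%, capped at 40% → 40%
Failure-to-pay penalty: 40% of €218,300 = €87,320
Penalty before surcharge: €87,320 + €7,720 = €95,040
Administrative surcharge: 10% of €95,040 = €9,504
Total penalty: €95,040 + €9,504 = €104,544
Minimum €104,000: €104,544 meets the minimum, no increase.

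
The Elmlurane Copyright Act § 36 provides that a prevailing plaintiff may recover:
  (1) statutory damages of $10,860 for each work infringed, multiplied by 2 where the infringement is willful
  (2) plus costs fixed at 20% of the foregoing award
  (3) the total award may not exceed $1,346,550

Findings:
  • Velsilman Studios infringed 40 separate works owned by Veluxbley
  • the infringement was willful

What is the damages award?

$1,042,560

Statutory damages: 40 × $10,860 = $434,400
Doubled: 2 × $434,400 = $868,800
Costs: 20% of $868,800 = $173,760
Award plus costs: $868,800 + $173,760 = $1,042,560
Cap at $1,346,550: $1,042,560 is within the cap, no reduction.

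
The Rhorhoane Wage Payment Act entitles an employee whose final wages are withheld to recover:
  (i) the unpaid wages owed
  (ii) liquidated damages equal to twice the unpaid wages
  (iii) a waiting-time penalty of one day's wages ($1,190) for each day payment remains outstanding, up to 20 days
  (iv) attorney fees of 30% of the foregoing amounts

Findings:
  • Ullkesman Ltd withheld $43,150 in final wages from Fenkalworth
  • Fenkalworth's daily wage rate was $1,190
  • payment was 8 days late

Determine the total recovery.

$180,661

Doubled: 2 × $43,150 = $86,300
Penalty days: min(8, 20) = 8
Waiting-time penalty: 8 × $1,190 = $9,520
Subtotal: $43,150 + $86,300 + $9,520 = $138,970
Attorney fees: 30% of $138,970 = $41,691
Total award: $138,970 + $41,691 = $180,661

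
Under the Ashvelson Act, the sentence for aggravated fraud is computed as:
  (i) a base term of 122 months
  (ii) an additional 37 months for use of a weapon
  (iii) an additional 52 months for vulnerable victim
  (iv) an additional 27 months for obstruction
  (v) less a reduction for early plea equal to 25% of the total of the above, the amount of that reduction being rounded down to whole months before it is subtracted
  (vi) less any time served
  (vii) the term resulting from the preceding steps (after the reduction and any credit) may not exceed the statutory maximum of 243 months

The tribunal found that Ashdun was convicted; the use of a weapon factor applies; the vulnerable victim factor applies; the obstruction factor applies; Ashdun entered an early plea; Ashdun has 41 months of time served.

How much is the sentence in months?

Use of a weapon enhancement: +37 months
Vulnerable victim enhancement: +52 months
Obstruction enhancement: +27 months
Adjusted term: 122 months + 37 months + 52 months + 27 months = 238 months
Early plea reduction: 25% of 238 months = 59 months (rounded down)
After reduction: 238 − 59 = 179 months
Less time served: 179 months − 41 months = 138 months
Cap at 243 months: 138 months is within the cap, no reduction.

138 months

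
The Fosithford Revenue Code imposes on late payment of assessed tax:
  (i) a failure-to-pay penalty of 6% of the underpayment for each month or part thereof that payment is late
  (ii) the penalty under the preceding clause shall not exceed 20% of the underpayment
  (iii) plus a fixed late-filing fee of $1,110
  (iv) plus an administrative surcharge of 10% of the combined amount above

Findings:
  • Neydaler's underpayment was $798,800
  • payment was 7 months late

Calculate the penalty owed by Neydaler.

Accrued rate: 6% × 7 = 42%, capped at 20% → 20%
Failure-to-pay penalty: 20% of $798,800 = $159,760
Penalty before surcharge: $159,760 + $1,110 = $160,870
Administrative surcharge: 10% of $160,870 = $16,087
Total penalty: $160,870 + $16,087 = $176,957

$176,957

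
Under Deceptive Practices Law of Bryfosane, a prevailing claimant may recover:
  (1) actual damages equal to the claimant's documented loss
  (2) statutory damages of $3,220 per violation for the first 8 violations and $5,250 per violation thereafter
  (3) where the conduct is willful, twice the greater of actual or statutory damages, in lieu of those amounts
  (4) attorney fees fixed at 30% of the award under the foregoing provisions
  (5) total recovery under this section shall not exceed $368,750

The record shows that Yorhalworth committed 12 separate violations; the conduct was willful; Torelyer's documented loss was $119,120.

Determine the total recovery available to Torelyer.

Total recovery: $309,712

First 8 violations: 8 × $3,220 = $25,760
Remaining violations: (12 − 8) × $5,250 = $21,000
Statutory damages: $25,760 + $21,000 = $46,760
Greater of actual damages ($119,120) or statutory damages ($46,760): $119,120
Doubled: 2 × $119,120 = $238,240
Attorney fees: 30% of $238,240 = $71,472
Total before cap: $238,240 + $71,472 = $309,712
Cap at $368,750: $309,712 is within the cap, no reduction.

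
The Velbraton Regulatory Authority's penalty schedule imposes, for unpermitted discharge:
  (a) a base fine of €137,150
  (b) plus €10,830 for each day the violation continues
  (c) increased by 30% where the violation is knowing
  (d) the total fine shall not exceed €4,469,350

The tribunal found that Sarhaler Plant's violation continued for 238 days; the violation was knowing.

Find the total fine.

€3,529,097

Per-day component: 238 × €10,830 = €2,577,540
Base plus per-day: €137,150 + €2,577,540 = €2,714,690
Enhancement: 30% of €2,714,690 = €814,407
Enhanced fine: €2,714,690 + €814,407 = €3,529,097
Cap at €4,469,350: €3,529,097 is within the cap, no reduction.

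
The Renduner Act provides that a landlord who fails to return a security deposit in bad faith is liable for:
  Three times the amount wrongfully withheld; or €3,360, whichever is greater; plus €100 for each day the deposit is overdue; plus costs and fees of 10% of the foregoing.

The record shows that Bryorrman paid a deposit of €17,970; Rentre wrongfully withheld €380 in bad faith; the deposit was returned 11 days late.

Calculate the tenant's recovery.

Trebled: 3 × €380 = €1,140
Minimum €3,360: €1,140 is below the minimum → €3,360
Late-return penalty: 11 × €100 = €1,100
Damages plus late penalty: €3,360 + €1,100 = €4,460
Costs and fees: 10% of €4,460 = €446
Total recovery: €4,460 + €446 = €4,906

€4,906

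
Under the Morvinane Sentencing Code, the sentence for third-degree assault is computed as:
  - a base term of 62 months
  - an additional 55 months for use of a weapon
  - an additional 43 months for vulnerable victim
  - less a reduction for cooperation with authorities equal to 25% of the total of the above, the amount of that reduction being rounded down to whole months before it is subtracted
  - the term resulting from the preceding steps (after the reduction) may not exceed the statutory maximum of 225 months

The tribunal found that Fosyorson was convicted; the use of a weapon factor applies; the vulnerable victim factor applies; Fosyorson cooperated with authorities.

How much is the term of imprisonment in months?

120 months

Use of a weapon enhancement: +55 months
Vulnerable victim enhancement: +43 months
Adjusted term: 62 months + 55 months + 43 months = 160 months
Cooperation with authorities reduction: 25% of 160 months = 40 months (rounded down)
After reduction: 160 − 40 = 120 months
Cap at 225 months: 120 months is within the cap, no reduction.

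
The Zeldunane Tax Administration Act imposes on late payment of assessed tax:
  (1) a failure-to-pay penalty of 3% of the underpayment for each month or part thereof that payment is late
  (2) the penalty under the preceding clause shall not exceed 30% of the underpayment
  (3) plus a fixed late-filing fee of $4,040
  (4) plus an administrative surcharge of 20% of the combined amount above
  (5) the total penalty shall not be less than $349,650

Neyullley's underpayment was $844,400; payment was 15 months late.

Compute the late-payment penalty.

$349,650

Accrued rate: 3% × 15 = 45%, capped at 30% → 30%
Failure-to-pay penalty: 30% of $844,400 = $253,320
Penalty before surcharge: $253,320 + $4,040 = $257,360
Administrative surcharge: 20% of $257,360 = $51,472
Total penalty: $257,360 + $51,472 = $308,832
Minimum $349,650: $308,832 is below the minimum → $349,650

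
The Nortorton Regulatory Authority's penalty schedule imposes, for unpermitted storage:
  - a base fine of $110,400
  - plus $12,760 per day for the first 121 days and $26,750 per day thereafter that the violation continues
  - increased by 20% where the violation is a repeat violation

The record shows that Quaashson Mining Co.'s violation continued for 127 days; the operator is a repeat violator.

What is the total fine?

First 121 days: 121 × $12,760 = $1,543,960
Remaining days: (127 − 121) × $26,750 = $160,500
Per-day component: $1,543,960 + $160,500 = $1,704,460
Base plus per-day: $110,400 + $1,704,460 = $1,814,860
Enhancement: 20% of $1,814,860 = $362,972
Enhanced fine: $1,814,860 + $362,972 = $2,177,832

$2,177,832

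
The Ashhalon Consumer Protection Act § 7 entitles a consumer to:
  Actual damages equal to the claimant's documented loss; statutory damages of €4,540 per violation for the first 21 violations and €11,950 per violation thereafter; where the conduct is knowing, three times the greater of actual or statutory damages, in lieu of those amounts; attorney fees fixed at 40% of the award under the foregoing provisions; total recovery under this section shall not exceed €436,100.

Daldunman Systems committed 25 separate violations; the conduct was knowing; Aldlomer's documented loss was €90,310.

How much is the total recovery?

First 21 violations: 21 × €4,540 = €95,340
Remaining violations: (25 − 21) × €11,950 = €47,800
Statutory damages: €95,340 + €47,800 = €143,140
Greater of actual damages (€90,310) or statutory damages (€143,140): €143,140
Trebled: 3 × €143,140 = €429,420
Attorney fees: 40% of €429,420 = €171,768
Total before cap: €429,420 + €171,768 = €601,188
Cap at €436,100: €601,188 exceeds the cap → €436,100

€436,100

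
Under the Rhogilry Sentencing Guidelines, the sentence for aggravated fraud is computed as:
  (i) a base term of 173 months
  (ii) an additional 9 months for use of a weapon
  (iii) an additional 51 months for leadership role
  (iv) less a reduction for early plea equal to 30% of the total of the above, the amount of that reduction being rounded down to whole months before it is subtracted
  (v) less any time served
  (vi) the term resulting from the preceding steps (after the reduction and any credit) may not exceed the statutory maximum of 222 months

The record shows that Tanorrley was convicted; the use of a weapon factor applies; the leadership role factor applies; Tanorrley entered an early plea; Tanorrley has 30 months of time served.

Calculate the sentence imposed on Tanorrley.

134 months

Use of a weapon enhancement: +9 months
Leadership role enhancement: +51 months
Adjusted term: 173 months + 9 months + 51 months = 233 months
Early plea reduction: 30% of 233 months = 69 months (rounded down)
After reduction: 233 − 69 = 164 months
Less time served: 164 months − 30 months = 134 months
Cap at 222 months: 134 months is within the cap, no reduction.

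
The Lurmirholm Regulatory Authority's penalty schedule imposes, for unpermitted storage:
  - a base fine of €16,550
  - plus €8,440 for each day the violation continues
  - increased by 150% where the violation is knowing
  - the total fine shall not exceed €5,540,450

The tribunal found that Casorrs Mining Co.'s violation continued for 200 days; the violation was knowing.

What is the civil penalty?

Per-day component: 200 × €8,440 = €1,688,000
Base plus per-day: €16,550 + €1,688,000 = €1,704,550
Enhancement: 150% of €1,704,550 = €2,556,825
Enhanced fine: €1,704,550 + €2,556,825 = €4,261,375
Cap at €5,540,450: €4,261,375 is within the cap, no reduction.

€4,261,375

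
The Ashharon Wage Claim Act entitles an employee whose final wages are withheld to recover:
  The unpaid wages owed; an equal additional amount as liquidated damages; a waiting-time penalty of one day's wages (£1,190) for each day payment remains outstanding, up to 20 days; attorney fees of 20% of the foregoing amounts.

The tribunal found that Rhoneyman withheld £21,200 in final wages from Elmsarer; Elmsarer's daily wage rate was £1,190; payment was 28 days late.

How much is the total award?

£79,440

Liquidated damages (equal amount): £21,200
Penalty days: min(28, 20) = 20
Waiting-time penalty: 20 × £1,190 = £23,800
Subtotal: £21,200 + £21,200 + £23,800 = £66,200
Attorney fees: 20% of £66,200 = £13,240
Total award: £66,200 + £13,240 = £79,440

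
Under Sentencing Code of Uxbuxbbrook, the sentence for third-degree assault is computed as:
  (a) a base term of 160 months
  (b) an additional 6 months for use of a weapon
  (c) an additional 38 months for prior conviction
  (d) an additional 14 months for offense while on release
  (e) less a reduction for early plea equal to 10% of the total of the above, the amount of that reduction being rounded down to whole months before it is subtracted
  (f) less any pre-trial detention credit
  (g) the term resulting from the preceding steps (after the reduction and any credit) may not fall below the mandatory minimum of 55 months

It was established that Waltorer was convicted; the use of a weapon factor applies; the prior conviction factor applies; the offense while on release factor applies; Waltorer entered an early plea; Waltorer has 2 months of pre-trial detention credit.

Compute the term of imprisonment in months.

Use of a weapon enhancement: +6 months
Prior conviction enhancement: +38 months
Offense while on release enhancement: +14 months
Adjusted term: 160 months + 6 months + 38 months + 14 months = 218 months
Early plea reduction: 10% of 218 months = 21 months (rounded down)
After reduction: 218 − 21 = 197 months
Less pre-trial detention credit: 197 months − 2 months = 195 months
Minimum 55 months: 195 months meets the minimum, no increase.

195 months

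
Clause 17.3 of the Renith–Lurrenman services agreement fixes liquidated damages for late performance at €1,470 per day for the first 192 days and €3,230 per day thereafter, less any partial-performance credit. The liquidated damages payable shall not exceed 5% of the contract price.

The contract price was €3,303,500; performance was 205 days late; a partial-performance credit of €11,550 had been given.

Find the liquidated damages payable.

First 192 days: 192 × €1,470 = €282,240
Remaining days: (205 − 192) × €3,230 = €41,990
Accrued per-day damages: €282,240 + €41,990 = €324,230
Less partial-performance credit: €324,230 − €11,550 = €312,680
Cap: 5% of €3,303,500 = €165,175
Cap at €165,175: €312,680 exceeds the cap → €165,175

€165,175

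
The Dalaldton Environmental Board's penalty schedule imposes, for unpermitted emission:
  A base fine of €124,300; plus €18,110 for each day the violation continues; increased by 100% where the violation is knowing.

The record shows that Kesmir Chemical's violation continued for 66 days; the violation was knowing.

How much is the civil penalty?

Per-day component: 66 × €18,110 = €1,195,260
Base plus per-day: €124,300 + €1,195,260 = €1,319,560
Enhancement: 100% of €1,319,560 = €1,319,560
Enhanced fine: €1,319,560 + €1,319,560 = €2,639,120

€2,639,120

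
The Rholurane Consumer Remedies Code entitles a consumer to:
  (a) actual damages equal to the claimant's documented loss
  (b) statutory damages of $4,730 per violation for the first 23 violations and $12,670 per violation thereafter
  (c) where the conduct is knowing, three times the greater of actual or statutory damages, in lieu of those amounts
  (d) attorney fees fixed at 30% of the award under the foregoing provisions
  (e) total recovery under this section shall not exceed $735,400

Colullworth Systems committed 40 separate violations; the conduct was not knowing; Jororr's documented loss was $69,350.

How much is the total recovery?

First 23 violations: 23 × $4,730 = $108,790
Remaining violations: (40 − 23) × $12,670 = $215,390
Statutory damages: $108,790 + $215,390 = $324,180
Conduct not knowing: the in-lieu enhancement does not apply.
Actual plus statutory damages: $69,350 + $324,180 = $393,530
Attorney fees: 30% of $393,530 = $118,059
Total before cap: $393,530 + $118,059 = $511,589
Cap at $735,400: $511,589 is within the cap, no reduction.

$511,589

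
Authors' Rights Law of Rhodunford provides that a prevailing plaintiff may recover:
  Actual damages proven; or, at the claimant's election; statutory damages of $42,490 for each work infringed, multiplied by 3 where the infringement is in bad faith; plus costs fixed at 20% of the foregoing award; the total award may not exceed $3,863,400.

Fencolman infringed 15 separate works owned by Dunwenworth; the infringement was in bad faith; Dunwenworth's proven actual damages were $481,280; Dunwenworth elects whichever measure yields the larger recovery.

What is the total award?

$2,294,460

Statutory damages: 15 × $42,490 = $637,350
Trebled: 3 × $637,350 = $1,912,050
Greater of actual damages ($481,280) or enhanced statutory damages ($1,912,050): $1,912,050
Costs: 20% of $1,912,050 = $382,410
Award plus costs: $1,912,050 + $382,410 = $2,294,460
Cap at $3,863,400: $2,294,460 is within the cap, no reduction.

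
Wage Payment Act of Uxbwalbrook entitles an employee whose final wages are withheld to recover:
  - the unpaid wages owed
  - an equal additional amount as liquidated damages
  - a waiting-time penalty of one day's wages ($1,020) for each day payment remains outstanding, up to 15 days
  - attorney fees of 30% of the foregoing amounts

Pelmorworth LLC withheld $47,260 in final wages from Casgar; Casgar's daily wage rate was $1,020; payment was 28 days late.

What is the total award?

Liquidated damages (equal amount): $47,260
Penalty days: min(28, 15) = 15
Waiting-time penalty: 15 × $1,020 = $15,300
Subtotal: $47,260 + $47,260 + $15,300 = $109,820
Attorney fees: 30% of $109,820 = $32,946
Total award: $109,820 + $32,946 = $142,766

Total award: $142,766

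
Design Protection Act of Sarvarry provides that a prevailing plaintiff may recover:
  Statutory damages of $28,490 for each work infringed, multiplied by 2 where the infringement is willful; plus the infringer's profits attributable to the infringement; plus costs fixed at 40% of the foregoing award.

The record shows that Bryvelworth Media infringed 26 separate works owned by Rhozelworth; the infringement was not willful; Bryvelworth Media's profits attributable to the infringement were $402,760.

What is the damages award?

$1,600,900

Statutory damages: 26 × $28,490 = $740,740
Infringement not willful: no ×2 enhancement.
Combined award: $740,740 + $402,760 = $1,143,500
Costs: 40% of $1,143,500 = $457,400
Award plus costs: $1,143,500 + $457,400 = $1,600,900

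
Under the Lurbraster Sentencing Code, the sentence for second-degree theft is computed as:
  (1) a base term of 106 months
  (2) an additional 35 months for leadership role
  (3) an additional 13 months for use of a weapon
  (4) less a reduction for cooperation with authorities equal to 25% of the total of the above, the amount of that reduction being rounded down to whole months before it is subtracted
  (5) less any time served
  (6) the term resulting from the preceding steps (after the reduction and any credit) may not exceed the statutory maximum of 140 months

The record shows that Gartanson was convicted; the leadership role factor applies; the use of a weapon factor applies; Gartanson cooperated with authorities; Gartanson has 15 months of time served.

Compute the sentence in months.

Leadership role enhancement: +35 months
Use of a weapon enhancement: +13 months
Adjusted term: 106 months + 35 months + 13 months = 154 months
Cooperation with authorities reduction: 25% of 154 months = 38 months (rounded down)
After reduction: 154 − 38 = 116 months
Less time served: 116 months − 15 months = 101 months
Cap at 140 months: 101 months is within the cap, no reduction.

101 months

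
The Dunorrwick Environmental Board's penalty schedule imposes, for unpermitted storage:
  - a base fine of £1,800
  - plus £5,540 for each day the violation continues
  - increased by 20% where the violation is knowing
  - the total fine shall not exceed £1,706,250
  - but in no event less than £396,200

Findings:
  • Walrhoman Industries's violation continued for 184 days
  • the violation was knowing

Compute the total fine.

£1,225,392

Per-day component: 184 × £5,540 = £1,019,360
Base plus per-day: £1,800 + £1,019,360 = £1,021,160
Enhancement: 20% of £1,021,160 = £204,232
Enhanced fine: £1,021,160 + £204,232 = £1,225,392
Cap at £1,706,250: £1,225,392 is within the cap, no reduction.
Minimum £396,200: £1,225,392 meets the minimum, no increase.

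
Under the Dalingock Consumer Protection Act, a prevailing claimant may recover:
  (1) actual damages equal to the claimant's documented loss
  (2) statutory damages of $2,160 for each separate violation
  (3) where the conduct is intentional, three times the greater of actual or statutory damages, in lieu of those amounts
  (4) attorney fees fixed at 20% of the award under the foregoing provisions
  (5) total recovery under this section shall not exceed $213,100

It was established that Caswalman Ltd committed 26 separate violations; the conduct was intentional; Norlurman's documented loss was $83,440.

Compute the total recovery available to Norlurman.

Statutory damages: 26 × $2,160 = $56,160
Greater of actual damages ($83,440) or statutory damages ($56,160): $83,440
Trebled: 3 × $83,440 = $250,320
Attorney fees: 20% of $250,320 = $50,064
Total before cap: $250,320 + $50,064 = $300,384
Cap at $213,100: $300,384 exceeds the cap → $213,100

Total recovery: $213,100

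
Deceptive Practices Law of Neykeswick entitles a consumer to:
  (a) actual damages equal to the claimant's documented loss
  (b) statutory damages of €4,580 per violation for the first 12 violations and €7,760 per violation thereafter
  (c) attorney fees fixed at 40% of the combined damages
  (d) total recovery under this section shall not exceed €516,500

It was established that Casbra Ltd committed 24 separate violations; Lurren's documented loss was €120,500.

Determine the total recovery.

€376,012

First 12 violations: 12 × €4,580 = €54,960
Remaining violations: (24 − 12) × €7,760 = €93,120
Statutory damages: €54,960 + €93,120 = €148,080
Combined damages: €120,500 + €148,080 = €268,580
Attorney fees: 40% of €268,580 = €107,432
Total before cap: €268,580 + €107,432 = €376,012
Cap at €516,500: €376,012 is within the cap, no reduction.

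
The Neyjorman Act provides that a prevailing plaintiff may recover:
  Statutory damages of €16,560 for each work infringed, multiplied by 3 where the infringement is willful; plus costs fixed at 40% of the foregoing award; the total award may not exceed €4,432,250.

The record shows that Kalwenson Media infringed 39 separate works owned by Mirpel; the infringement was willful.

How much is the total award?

Statutory damages: 39 × €16,560 = €645,840
Trebled: 3 × €645,840 = €1,937,520
Costs: 40% of €1,937,520 = €775,008
Award plus costs: €1,937,520 + €775,008 = €2,712,528
Cap at €4,432,250: €2,712,528 is within the cap, no reduction.

€2,712,528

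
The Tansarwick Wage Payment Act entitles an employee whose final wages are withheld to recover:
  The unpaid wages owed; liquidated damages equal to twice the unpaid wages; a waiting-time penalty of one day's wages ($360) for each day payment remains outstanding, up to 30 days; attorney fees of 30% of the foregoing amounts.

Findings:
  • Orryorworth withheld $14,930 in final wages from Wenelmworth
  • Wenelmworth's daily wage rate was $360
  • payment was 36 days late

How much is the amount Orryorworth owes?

$72,267

Doubled: 2 × $14,930 = $29,860
Penalty days: min(36, 30) = 30
Waiting-time penalty: 30 × $360 = $10,800
Subtotal: $14,930 + $29,860 + $10,800 = $55,590
Attorney fees: 30% of $55,590 = $16,677
Total award: $55,590 + $16,677 = $72,267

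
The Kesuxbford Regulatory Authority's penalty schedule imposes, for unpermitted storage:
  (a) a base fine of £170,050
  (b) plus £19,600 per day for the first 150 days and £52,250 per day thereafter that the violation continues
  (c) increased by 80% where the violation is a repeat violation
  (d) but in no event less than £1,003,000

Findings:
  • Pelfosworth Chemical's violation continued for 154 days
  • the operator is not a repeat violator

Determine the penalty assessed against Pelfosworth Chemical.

£3,319,050

First 150 days: 150 × £19,600 = £2,940,000
Remaining days: (154 − 150) × £52,250 = £209,000
Per-day component: £2,940,000 + £209,000 = £3,149,000
Base plus per-day: £170,050 + £3,149,000 = £3,319,050
The operator is not a repeat violator: no 80% increase.
Minimum £1,003,000: £3,319,050 meets the minimum, no increase.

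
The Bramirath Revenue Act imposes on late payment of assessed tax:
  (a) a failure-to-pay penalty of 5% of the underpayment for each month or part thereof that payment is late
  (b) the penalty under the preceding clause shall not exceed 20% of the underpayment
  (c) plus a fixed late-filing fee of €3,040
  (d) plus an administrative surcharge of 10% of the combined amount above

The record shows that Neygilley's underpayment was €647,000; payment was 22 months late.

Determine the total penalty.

Accrued rate: 5% × 22 = 110%, capped at 20% → 20%
Failure-to-pay penalty: 20% of €647,000 = €129,400
Penalty before surcharge: €129,400 + €3,040 = €132,440
Administrative surcharge: 10% of €132,440 = €13,244
Total penalty: €132,440 + €13,244 = €145,684

€145,684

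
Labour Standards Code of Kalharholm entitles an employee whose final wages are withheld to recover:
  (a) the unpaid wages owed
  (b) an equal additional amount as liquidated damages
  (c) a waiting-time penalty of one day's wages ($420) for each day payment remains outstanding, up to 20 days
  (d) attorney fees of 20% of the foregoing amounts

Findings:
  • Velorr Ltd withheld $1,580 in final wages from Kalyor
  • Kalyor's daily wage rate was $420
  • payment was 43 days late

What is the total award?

$13,872

Liquidated damages (equal amount): $1,580
Penalty days: min(43, 20) = 20
Waiting-time penalty: 20 × $420 = $8,400
Subtotal: $1,580 + $1,580 + $8,400 = $11,560
Attorney fees: 20% of $11,560 = $2,312
Total award: $11,560 + $2,312 = $13,872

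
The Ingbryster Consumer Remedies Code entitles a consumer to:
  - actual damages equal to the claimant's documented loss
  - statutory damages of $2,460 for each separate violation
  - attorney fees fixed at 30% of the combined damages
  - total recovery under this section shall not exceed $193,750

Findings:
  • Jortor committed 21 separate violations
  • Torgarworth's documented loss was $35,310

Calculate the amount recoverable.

Total recovery: $113,061

Statutory damages: 21 × $2,460 = $51,660
Combined damages: $35,310 + $51,660 = $86,970
Attorney fees: 30% of $86,970 = $26,091
Total before cap: $86,970 + $26,091 = $113,061
Cap at $193,750: $113,061 is within the cap, no reduction.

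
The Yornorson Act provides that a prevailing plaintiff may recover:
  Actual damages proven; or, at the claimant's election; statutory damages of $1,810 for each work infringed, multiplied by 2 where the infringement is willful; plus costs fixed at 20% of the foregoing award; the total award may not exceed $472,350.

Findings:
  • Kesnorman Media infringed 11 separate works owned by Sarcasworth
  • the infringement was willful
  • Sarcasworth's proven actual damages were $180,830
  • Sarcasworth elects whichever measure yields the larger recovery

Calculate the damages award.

Statutory damages: 11 × $1,810 = $19,910
Doubled: 2 × $19,910 = $39,820
Greater of actual damages ($180,830) or enhanced statutory damages ($39,820): $180,830
Costs: 20% of $180,830 = $36,166
Award plus costs: $180,830 + $36,166 = $216,996
Cap at $472,350: $216,996 is within the cap, no reduction.

$216,996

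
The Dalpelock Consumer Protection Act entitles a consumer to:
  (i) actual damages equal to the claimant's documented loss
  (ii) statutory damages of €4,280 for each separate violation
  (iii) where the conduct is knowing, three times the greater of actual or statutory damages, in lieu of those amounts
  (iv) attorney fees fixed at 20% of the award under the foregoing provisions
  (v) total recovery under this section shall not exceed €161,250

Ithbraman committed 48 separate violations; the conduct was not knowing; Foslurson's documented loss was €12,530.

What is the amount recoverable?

Statutory damages: 48 × €4,280 = €205,440
Conduct not knowing: the in-lieu enhancement does not apply.
Actual plus statutory damages: €12,530 + €205,440 = €217,970
Attorney fees: 20% of €217,970 = €43,594
Total before cap: €217,970 + €43,594 = €261,564
Cap at €161,250: €261,564 exceeds the cap → €161,250

€161,250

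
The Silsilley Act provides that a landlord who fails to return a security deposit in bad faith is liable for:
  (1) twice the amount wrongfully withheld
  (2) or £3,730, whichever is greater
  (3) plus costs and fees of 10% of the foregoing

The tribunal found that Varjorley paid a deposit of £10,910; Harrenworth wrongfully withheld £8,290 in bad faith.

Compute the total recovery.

£18,238

Doubled: 2 × £8,290 = £16,580
Minimum £3,730: £16,580 meets the minimum, no increase.
Costs and fees: 10% of £16,580 = £1,658
Total recovery: £16,580 + £1,658 = £18,238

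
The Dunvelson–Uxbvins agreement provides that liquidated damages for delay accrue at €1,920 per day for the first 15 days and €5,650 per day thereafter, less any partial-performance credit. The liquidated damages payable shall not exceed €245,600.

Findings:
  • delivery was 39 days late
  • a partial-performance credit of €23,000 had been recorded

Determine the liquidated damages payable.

€141,400

First 15 days: 15 × €1,920 = €28,800
Remaining days: (39 − 15) × €5,650 = €135,600
Accrued per-day damages: €28,800 + €135,600 = €164,400
Less partial-performance credit: €164,400 − €23,000 = €141,400
Cap at €245,600: €141,400 is within the cap, no reduction.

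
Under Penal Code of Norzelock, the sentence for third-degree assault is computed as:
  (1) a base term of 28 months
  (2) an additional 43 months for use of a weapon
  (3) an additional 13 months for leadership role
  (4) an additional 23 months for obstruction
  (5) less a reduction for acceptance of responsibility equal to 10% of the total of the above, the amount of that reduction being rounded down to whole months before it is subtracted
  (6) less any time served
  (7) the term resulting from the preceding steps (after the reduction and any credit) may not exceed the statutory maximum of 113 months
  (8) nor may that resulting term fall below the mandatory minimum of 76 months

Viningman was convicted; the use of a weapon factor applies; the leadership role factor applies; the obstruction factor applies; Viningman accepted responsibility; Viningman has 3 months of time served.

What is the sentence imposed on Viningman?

94 months

Use of a weapon enhancement: +43 months
Leadership role enhancement: +13 months
Obstruction enhancement: +23 months
Adjusted term: 28 months + 43 months + 13 months + 23 months = 107 months
Acceptance of responsibility reduction: 10% of 107 months = 10 months (rounded down)
After reduction: 107 − 10 = 97 months
Less time served: 97 months − 3 months = 94 months
Cap at 113 months: 94 months is within the cap, no reduction.
Minimum 76 months: 94 months meets the minimum, no increase.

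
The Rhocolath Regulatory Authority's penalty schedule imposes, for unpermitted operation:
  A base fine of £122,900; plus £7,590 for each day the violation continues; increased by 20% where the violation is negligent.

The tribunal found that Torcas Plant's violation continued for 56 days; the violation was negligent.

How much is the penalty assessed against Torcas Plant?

Civil penalty: £657,528

Per-day component: 56 × £7,590 = £425,040
Base plus per-day: £122,900 + £425,040 = £547,940
Enhancement: 20% of £547,940 = £109,588
Enhanced fine: £547,940 + £109,588 = £657,528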